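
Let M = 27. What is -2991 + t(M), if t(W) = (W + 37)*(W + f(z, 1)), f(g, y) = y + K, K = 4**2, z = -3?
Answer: -175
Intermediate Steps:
K = 16
f(g, y) = 16 + y (f(g, y) = y + 16 = 16 + y)
t(W) = (17 + W)*(37 + W) (t(W) = (W + 37)*(W + (16 + 1)) = (37 + W)*(W + 17) = (37 + W)*(17 + W) = (17 + W)*(37 + W))
-2991 + t(M) = -2991 + (629 + 27**2 + 54*27) = -2991 + (629 + 729 + 1458) = -2991 + 2816 = -175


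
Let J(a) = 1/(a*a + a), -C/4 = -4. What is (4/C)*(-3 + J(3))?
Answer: -35/48 ≈ -0.72917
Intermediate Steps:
C = 16 (C = -4*(-4) = 16)
J(a) = 1/(a + a²) (J(a) = 1/(a² + a) = 1/(a + a²))
(4/C)*(-3 + J(3)) = (4/16)*(-3 + 1/(3*(1 + 3))) = (4*(1/16))*(-3 + (⅓)/4) = (-3 + (⅓)*(¼))/4 = (-3 + 1/12)/4 = (¼)*(-35/12) = -35/48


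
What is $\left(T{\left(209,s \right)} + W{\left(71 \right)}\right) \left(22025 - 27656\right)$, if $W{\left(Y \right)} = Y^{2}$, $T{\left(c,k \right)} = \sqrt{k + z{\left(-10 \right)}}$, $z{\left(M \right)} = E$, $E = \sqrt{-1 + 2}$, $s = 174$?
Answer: $-28385871 - 28155 \sqrt{7} \approx -2.846 \cdot 10^{7}$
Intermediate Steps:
$E = 1$ ($E = \sqrt{1} = 1$)
$z{\left(M \right)} = 1$
$T{\left(c,k \right)} = \sqrt{1 + k}$ ($T{\left(c,k \right)} = \sqrt{k + 1} = \sqrt{1 + k}$)
$\left(T{\left(209,s \right)} + W{\left(71 \right)}\right) \left(22025 - 27656\right) = \left(\sqrt{1 + 174} + 71^{2}\right) \left(22025 - 27656\right) = \left(\sqrt{175} + 5041\right) \left(-5631\right) = \left(5 \sqrt{7} + 5041\right) \left(-5631\right) = \left(5041 + 5 \sqrt{7}\right) \left(-5631\right) = -28385871 - 28155 \sqrt{7}$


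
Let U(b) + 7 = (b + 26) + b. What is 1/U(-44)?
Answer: -1/69 ≈ -0.014493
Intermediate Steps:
U(b) = 19 + 2*b (U(b) = -7 + ((b + 26) + b) = -7 + ((26 + b) + b) = -7 + (26 + 2*b) = 19 + 2*b)
1/U(-44) = 1/(19 + 2*(-44)) = 1/(19 - 88) = 1/(-69) = -1/69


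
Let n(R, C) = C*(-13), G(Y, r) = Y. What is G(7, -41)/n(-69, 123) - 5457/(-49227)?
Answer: 2793718/26237991 ≈ 0.10648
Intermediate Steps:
n(R, C) = -13*C
G(7, -41)/n(-69, 123) - 5457/(-49227) = 7/((-13*123)) - 5457/(-49227) = 7/(-1599) - 5457*(-1/49227) = 7*(-1/1599) + 1819/16409 = -7/1599 + 1819/16409 = 2793718/26237991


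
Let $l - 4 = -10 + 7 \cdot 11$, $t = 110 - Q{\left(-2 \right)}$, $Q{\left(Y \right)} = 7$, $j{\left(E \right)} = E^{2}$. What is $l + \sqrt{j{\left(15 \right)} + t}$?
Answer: $71 + 2 \sqrt{82} \approx 89.111$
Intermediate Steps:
$t = 103$ ($t = 110 - 7 = 103$)
$l = 71$ ($l = 4 + \left(-10 + 7 \cdot 11\right) = 4 + \left(-10 + 77\right) = 4 + 67 = 71$)
$l + \sqrt{j{\left(15 \right)} + t} = 71 + \sqrt{15^{2} + 103} = 71 + \sqrt{225 + 103} = 71 + \sqrt{328} = 71 + 2 \sqrt{82}$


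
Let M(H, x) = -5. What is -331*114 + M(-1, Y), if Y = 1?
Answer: -37739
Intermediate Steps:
-331*114 + M(-1, Y) = -331*114 - 5 = -37734 - 5 = -37739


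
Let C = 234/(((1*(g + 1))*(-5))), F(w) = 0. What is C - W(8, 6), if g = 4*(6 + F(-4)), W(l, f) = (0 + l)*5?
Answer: -5234/125 ≈ -41.872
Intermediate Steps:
W(l, f) = 5*l (W(l, f) = l*5 = 5*l)
g = 24 (g = 4*(6 + 0) = 4*6 = 24)
C = -234/125 (C = 234/(((1*(24 + 1))*(-5))) = 234/(((1*25)*(-5))) = 234/((25*(-5))) = 234/(-125) = 234*(-1/125) = -234/125 ≈ -1.8720)
C - W(8, 6) = -234/125 - 5*8 = -234/125 - 1*40 = -234/125 - 40 = -5234/125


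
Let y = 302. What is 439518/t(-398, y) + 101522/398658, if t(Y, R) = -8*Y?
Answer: 43885153223/317331768 ≈ 138.29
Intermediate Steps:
439518/t(-398, y) + 101522/398658 = 439518/((-8*(-398))) + 101522/398658 = 439518/3184 + 101522*(1/398658) = 439518*(1/3184) + 50761/199329 = 219759/1592 + 50761/199329 = 43885153223/317331768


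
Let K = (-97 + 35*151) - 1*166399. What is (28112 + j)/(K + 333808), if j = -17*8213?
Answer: -111509/172597 ≈ -0.64607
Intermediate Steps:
j = -139621
K = -161211 (K = (-97 + 5285) - 166399 = 5188 - 166399 = -161211)
(28112 + j)/(K + 333808) = (28112 - 139621)/(-161211 + 333808) = -111509/172597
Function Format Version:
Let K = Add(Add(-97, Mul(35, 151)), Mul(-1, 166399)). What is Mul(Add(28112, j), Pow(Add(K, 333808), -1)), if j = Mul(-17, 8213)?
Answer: Rational(-111509, 172597) ≈ -0.64607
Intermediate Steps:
j = -139621
K = -161211 (K = Add(Add(-97, 5285), -166399) = Add(5188, -166399) = -161211)
Mul(Add(28112, j), Pow(Add(K, 333808), -1)) = Mul(Add(28112, -139621), Pow(Add(-161211, 333808), -1)) = Mul(-111509, Pow(172597, -1)) = Mul(-111509, Rational(1, 172597)) = Rational(-111509, 172597)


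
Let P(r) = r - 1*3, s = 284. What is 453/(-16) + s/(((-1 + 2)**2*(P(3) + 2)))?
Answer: 1819/16 ≈ 113.69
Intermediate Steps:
P(r) = -3 + r (P(r) = r - 3 = -3 + r)
453/(-16) + s/(((-1 + 2)**2*(P(3) + 2))) = 453/(-16) + 284/(((-1 + 2)**2*((-3 + 3) + 2))) = 453*(-1/16) + 284/((1**2*(0 + 2))) = -453/16 + 284/((1*2)) = -453/16 + 284/2 = -453/16 + 284*(1/2) = -453/16 + 142 = 1819/16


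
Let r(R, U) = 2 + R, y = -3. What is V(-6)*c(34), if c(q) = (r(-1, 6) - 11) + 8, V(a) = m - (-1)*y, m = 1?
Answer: 4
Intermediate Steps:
V(a) = -2 (V(a) = 1 - (-1)*(-3) = 1 - 1*3 = 1 - 3 = -2)
c(q) = -2 (c(q) = ((2 - 1) - 11) + 8 = (1 - 11) + 8 = -10 + 8 = -2)
V(-6)*c(34) = -2*(-2) = 4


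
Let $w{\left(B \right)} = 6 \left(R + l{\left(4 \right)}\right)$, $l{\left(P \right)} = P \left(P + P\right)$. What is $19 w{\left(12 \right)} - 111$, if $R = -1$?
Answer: $3423$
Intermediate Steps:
$l{\left(P \right)} = 2 P^{2}$ ($l{\left(P \right)} = P 2 P = 2 P^{2}$)
$w{\left(B \right)} = 186$ ($w{\left(B \right)} = 6 \left(-1 + 2 \cdot 4^{2}\right) = 6 \left(-1 + 2 \cdot 16\right) = 6 \left(-1 + 32\right) = 6 \cdot 31 = 186$)
$19 w{\left(12 \right)} - 111 = 19 \cdot 186 - 111 = 3534 - 111 = 3423$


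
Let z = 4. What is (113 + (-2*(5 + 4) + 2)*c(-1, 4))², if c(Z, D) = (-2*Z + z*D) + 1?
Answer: 36481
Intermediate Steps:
c(Z, D) = 1 - 2*Z + 4*D (c(Z, D) = (-2*Z + 4*D) + 1 = 1 - 2*Z + 4*D)
(113 + (-2*(5 + 4) + 2)*c(-1, 4))² = (113 + (-2*(5 + 4) + 2)*(1 - 2*(-1) + 4*4))² = (113 + (-2*9 + 2)*(1 + 2 + 16))² = (113 + (-18 + 2)*19)² = (113 - 16*19)² = (113 - 304)² = (-191)² = 36481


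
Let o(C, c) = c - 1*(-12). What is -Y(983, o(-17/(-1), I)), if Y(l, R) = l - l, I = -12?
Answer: 0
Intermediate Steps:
o(C, c) = 12 + c (o(C, c) = c + 12 = 12 + c)
Y(l, R) = 0
-Y(983, o(-17/(-1), I)) = -1*0 = 0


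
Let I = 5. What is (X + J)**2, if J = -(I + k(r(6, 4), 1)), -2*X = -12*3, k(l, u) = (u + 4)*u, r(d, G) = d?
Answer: 64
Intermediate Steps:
k(l, u) = u*(4 + u) (k(l, u) = (4 + u)*u = u*(4 + u))
X = 18 (X = -(-6)*3 = -1/2*(-36) = 18)
J = -10 (J = -(5 + 1*(4 + 1)) = -(5 + 1*5) = -(5 + 5) = -1*10 = -10)
(X + J)**2 = (18 - 10)**2 = 8**2 = 64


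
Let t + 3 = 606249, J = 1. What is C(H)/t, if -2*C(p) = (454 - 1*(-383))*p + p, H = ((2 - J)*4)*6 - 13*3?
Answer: 2095/202082 ≈ 0.010367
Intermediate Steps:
t = 606246 (t = -3 + 606249 = 606246)
H = -15 (H = ((2 - 1*1)*4)*6 - 13*3 = ((2 - 1)*4)*6 - 39 = (1*4)*6 - 39 = 4*6 - 39 = 24 - 39 = -15)
C(p) = -419*p (C(p) = -((454 - 1*(-383))*p + p)/2 = -((454 + 383)*p + p)/2 = -(837*p + p)/2 = -419*p)
C(H)/t = -419*(-15)/606246 = 6285*(1/606246) = 2095/202082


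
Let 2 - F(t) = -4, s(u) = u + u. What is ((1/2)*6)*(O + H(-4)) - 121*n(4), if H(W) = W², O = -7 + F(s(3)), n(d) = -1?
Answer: 166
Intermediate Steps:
s(u) = 2*u
F(t) = 6 (F(t) = 2 - 1*(-4) = 2 + 4 = 6)
O = -1 (O = -7 + 6 = -1)
((1/2)*6)*(O + H(-4)) - 121*n(4) = ((1/2)*6)*(-1 + (-4)²) - 121*(-1) = ((1*(½))*6)*(-1 + 16) + 121 = ((½)*6)*15 + 121 = 3*15 + 121 = 45 + 121 = 166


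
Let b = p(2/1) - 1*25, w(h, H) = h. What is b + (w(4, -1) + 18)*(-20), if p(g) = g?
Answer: -463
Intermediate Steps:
b = -23 (b = 2/1 - 1*25 = 2*1 - 25 = 2 - 25 = -23)
b + (w(4, -1) + 18)*(-20) = -23 + (4 + 18)*(-20) = -23 + 22*(-20) = -23 - 440 = -463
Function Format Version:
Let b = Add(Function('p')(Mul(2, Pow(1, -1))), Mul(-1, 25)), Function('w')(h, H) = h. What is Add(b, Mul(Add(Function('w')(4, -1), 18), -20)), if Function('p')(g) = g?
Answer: -463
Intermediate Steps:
b = -23 (b = Add(Mul(2, Pow(1, -1)), Mul(-1, 25)) = Add(Mul(2, 1), -25) = Add(2, -25) = -23)
Add(b, Mul(Add(Function('w')(4, -1), 18), -20)) = Add(-23, Mul(Add(4, 18), -20)) = Add(-23, Mul(22, -20)) = Add(-23, -440) = -463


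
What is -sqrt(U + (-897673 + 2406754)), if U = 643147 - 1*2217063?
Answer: -I*sqrt(64835) ≈ -254.63*I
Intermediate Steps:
U = -1573916 (U = 643147 - 2217063 = -1573916)
-sqrt(U + (-897673 + 2406754)) = -sqrt(-1573916 + (-897673 + 2406754)) = -sqrt(-1573916 + 1509081) = -sqrt(-64835) = -I*sqrt(64835)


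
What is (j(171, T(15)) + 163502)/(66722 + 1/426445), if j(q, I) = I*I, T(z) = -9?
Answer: 69759152435/28453263291 ≈ 2.4517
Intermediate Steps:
j(q, I) = I²
(j(171, T(15)) + 163502)/(66722 + 1/426445) = ((-9)² + 163502)/(66722 + 1/426445) = (81 + 163502)/(66722 + 1/426445) = 163583/(28453263291/426445) = 163583*(426445/28453263291) = 69759152435/28453263291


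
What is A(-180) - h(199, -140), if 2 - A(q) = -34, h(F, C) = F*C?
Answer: 27896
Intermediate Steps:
h(F, C) = C*F
A(q) = 36 (A(q) = 2 - 1*(-34) = 2 + 34 = 36)
A(-180) - h(199, -140) = 36 - (-140)*199 = 36 - 1*(-27860) = 36 + 27860 = 27896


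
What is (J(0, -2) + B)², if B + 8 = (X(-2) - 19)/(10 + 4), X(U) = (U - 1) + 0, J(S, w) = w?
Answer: 6561/49 ≈ 133.90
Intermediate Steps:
X(U) = -1 + U (X(U) = (-1 + U) + 0 = -1 + U)
B = -67/7 (B = -8 + ((-1 - 2) - 19)/(10 + 4) = -8 + (-3 - 19)/14 = -8 - 22*1/14 = -8 - 11/7 = -67/7 ≈ -9.5714)
(J(0, -2) + B)² = (-2 - 67/7)² = (-81/7)² = 6561/49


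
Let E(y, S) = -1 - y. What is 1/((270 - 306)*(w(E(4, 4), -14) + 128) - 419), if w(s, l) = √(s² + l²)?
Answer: -5027/24984313 + 36*√221/24984313 ≈ -0.00017979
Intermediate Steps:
w(s, l) = √(l² + s²)
1/((270 - 306)*(w(E(4, 4), -14) + 128) - 419) = 1/((270 - 306)*(√((-14)² + (-1 - 1*4)²) + 128) - 419) = 1/(-36*(√(196 + (-1 - 4)²) + 128) - 419) = 1/(-36*(√(196 + (-5)²) + 128) - 419) = 1/(-36*(√(196 + 25) + 128) - 419) = 1/(-36*(√221 + 128) - 419) = 1/(-36*(128 + √221) - 419) = 1/((-4608 - 36*√221) - 419) = 1/(-5027 - 36*√221)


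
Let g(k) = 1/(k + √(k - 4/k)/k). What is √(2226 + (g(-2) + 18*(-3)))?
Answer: √8686/2 ≈ 46.599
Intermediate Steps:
g(k) = 1/(k + √(k - 4/k)/k)
√(2226 + (g(-2) + 18*(-3))) = √(2226 + (-2/((-2)² + √(-2 - 4/(-2))) + 18*(-3))) = √(2226 + (-2/(4 + √(-2 - 4*(-½))) - 54)) = √(2226 + (-2/(4 + √(-2 + 2)) - 54)) = √(2226 + (-2/(4 + √0) - 54)) = √(2226 + (-2/(4 + 0) - 54)) = √(2226 + (-2/4 - 54)) = √(2226 + (-2*¼ - 54)) = √(2226 + (-½ - 54)) = √(2226 - 109/2) = √(4343/2) = √8686/2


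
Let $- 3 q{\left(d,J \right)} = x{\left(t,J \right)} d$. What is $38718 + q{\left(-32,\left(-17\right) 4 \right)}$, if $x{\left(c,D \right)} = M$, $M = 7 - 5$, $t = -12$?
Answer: $\frac{116218}{3} \approx 38739.0$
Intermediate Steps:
$M = 2$ ($M = 7 - 5 = 2$)
$x{\left(c,D \right)} = 2$
$q{\left(d,J \right)} = - \frac{2 d}{3}$
$38718 + q{\left(-32,\left(-17\right) 4 \right)} = 38718 - - \frac{64}{3} = 38718 + \frac{64}{3} = \frac{116218}{3}$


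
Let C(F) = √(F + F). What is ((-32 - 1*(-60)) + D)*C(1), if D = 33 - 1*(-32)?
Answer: 93*√2 ≈ 131.52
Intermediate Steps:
C(F) = √2*√F (C(F) = √(2*F) = √2*√F)
D = 65 (D = 33 + 32 = 65)
((-32 - 1*(-60)) + D)*C(1) = ((-32 - 1*(-60)) + 65)*(√2*√1) = ((-32 + 60) + 65)*(√2*1) = (28 + 65)*√2 = 93*√2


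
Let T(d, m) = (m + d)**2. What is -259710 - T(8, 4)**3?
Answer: -3245694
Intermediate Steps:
T(d, m) = (d + m)**2
-259710 - T(8, 4)**3 = -259710 - ((8 + 4)**2)**3 = -259710 - (12**2)**3 = -259710 - 1*144**3 = -259710 - 1*2985984 = -259710 - 2985984 = -3245694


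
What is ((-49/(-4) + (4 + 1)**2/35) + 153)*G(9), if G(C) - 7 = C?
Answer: 18588/7 ≈ 2655.4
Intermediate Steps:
G(C) = 7 + C
((-49/(-4) + (4 + 1)**2/35) + 153)*G(9) = ((-49/(-4) + (4 + 1)**2/35) + 153)*(7 + 9) = ((-49*(-1/4) + 5**2*(1/35)) + 153)*16 = ((49/4 + 25*(1/35)) + 153)*16 = ((49/4 + 5/7) + 153)*16 = (363/28 + 153)*16 = (4647/28)*16 = 18588/7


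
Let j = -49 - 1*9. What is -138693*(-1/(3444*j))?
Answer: -46231/66584 ≈ -0.69433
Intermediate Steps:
j = -58 (j = -49 - 9 = -58)
-138693*(-1/(3444*j)) = -138693/((82*(-42))*(-58)) = -138693/((-3444*(-58))) = -138693/199752 = -138693*1/199752 = -46231/66584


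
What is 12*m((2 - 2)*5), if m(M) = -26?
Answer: -312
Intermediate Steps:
12*m((2 - 2)*5) = 12*(-26) = -312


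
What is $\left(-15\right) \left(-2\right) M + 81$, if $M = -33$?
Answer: $-909$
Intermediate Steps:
$\left(-15\right) \left(-2\right) M + 81 = \left(-15\right) \left(-2\right) \left(-33\right) + 81 = 30 \left(-33\right) + 81 = -990 + 81 = -909$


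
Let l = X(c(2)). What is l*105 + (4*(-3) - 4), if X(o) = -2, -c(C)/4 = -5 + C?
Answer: -226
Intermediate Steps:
c(C) = 20 - 4*C (c(C) = -4*(-5 + C) = 20 - 4*C)
l = -2
l*105 + (4*(-3) - 4) = -2*105 + (4*(-3) - 4) = -210 + (-12 - 4) = -210 - 16 = -226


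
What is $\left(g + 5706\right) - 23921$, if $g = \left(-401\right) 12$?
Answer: $-23027$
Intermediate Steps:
$g = -4812$
$\left(g + 5706\right) - 23921 = \left(-4812 + 5706\right) - 23921 = 894 - 23921 = -23027$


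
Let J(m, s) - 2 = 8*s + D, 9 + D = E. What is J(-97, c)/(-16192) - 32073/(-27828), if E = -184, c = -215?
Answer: 47708777/37549248 ≈ 1.2706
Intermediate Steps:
D = -193 (D = -9 - 184 = -193)
J(m, s) = -191 + 8*s (J(m, s) = 2 + (8*s - 193) = 2 + (-193 + 8*s) = -191 + 8*s)
J(-97, c)/(-16192) - 32073/(-27828) = (-191 + 8*(-215))/(-16192) - 32073/(-27828) = (-191 - 1720)*(-1/16192) - 32073*(-1/27828) = -1911*(-1/16192) + 10691/9276 = 1911/16192 + 10691/9276 = 47708777/37549248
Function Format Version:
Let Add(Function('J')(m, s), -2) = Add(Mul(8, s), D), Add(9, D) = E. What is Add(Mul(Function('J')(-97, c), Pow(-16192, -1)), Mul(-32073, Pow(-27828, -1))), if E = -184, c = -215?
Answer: Rational(47708777, 37549248) ≈ 1.2706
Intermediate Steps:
D = -193 (D = Add(-9, -184) = -193)
Function('J')(m, s) = Add(-191, Mul(8, s)) (Function('J')(m, s) = Add(2, Add(Mul(8, s), -193)) = Add(2, Add(-193, Mul(8, s))) = Add(-191, Mul(8, s)))
Add(Mul(Function('J')(-97, c), Pow(-16192, -1)), Mul(-32073, Pow(-27828, -1))) = Add(Mul(Add(-191, Mul(8, -215)), Pow(-16192, -1)), Mul(-32073, Pow(-27828, -1))) = Add(Mul(Add(-191, -1720), Rational(-1, 16192)), Mul(-32073, Rational(-1, 27828))) = Add(Mul(-1911, Rational(-1, 16192)), Rational(10691, 9276)) = Add(Rational(1911, 16192), Rational(10691, 9276)) = Rational(47708777, 37549248)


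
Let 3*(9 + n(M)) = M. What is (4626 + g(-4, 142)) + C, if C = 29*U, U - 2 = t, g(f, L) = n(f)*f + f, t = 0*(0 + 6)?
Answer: 14164/3 ≈ 4721.3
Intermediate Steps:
n(M) = -9 + M/3
t = 0 (t = 0*6 = 0)
g(f, L) = f + f*(-9 + f/3) (g(f, L) = (-9 + f/3)*f + f = f*(-9 + f/3) + f = f + f*(-9 + f/3))
U = 2 (U = 2 + 0 = 2)
C = 58 (C = 29*2 = 58)
(4626 + g(-4, 142)) + C = (4626 + (⅓)*(-4)*(-24 - 4)) + 58 = (4626 + (⅓)*(-4)*(-28)) + 58 = (4626 + 112/3) + 58 = 13990/3 + 58 = 14164/3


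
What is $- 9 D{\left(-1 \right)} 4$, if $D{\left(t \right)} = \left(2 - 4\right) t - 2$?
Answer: $0$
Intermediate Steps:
$D{\left(t \right)} = -2 - 2 t$ ($D{\left(t \right)} = \left(2 - 4\right) t - 2 = - 2 t - 2 = -2 - 2 t$)
$- 9 D{\left(-1 \right)} 4 = - 9 \left(-2 - -2\right) 4 = - 9 \left(-2 + 2\right) 4 = \left(-9\right) 0 \cdot 4 = 0 \cdot 4 = 0$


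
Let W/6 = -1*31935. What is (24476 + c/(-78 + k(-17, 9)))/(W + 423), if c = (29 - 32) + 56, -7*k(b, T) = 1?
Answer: -4462667/34859763 ≈ -0.12802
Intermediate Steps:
k(b, T) = -⅐ (k(b, T) = -⅐*1 = -⅐)
W = -191610 (W = 6*(-1*31935) = 6*(-31935) = -191610)
c = 53 (c = -3 + 56 = 53)
(24476 + c/(-78 + k(-17, 9)))/(W + 423) = (24476 + 53/(-78 - ⅐))/(-191610 + 423) = (24476 + 53/(-547/7))/(-191187) = (24476 - 7/547*53)*(-1/191187) = (24476 - 371/547)*(-1/191187) = (13388001/547)*(-1/191187) = -4462667/34859763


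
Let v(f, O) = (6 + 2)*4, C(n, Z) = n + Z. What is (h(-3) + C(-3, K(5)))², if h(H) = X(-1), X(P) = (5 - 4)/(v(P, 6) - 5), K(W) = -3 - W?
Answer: 87616/729 ≈ 120.19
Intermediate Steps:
C(n, Z) = Z + n
v(f, O) = 32 (v(f, O) = 8*4 = 32)
X(P) = 1/27 (X(P) = (5 - 4)/(32 - 5) = 1/27)
h(H) = 1/27
(h(-3) + C(-3, K(5)))² = (1/27 + ((-3 - 1*5) - 3))² = (1/27 + ((-3 - 5) - 3))² = (1/27 + (-8 - 3))² = (1/27 - 11)² = (-296/27)² = 87616/729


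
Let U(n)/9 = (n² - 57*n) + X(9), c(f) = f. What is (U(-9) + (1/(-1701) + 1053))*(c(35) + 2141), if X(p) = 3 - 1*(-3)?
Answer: 23884977152/1701 ≈ 1.4042e+7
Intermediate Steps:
X(p) = 6 (X(p) = 3 + 3 = 6)
U(n) = 54 - 513*n + 9*n² (U(n) = 9*((n² - 57*n) + 6) = 9*(6 + n² - 57*n) = 54 - 513*n + 9*n²)
(U(-9) + (1/(-1701) + 1053))*(c(35) + 2141) = ((54 - 513*(-9) + 9*(-9)²) + (1/(-1701) + 1053))*(35 + 2141) = ((54 + 4617 + 9*81) + (-1/1701 + 1053))*2176 = ((54 + 4617 + 729) + 1791152/1701)*2176 = (5400 + 1791152/1701)*2176 = (10976552/1701)*2176 = 23884977152/1701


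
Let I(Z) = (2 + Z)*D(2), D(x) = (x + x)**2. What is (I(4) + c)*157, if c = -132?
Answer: -5652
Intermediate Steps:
D(x) = 4*x**2 (D(x) = (2*x)**2 = 4*x**2)
I(Z) = 32 + 16*Z (I(Z) = (2 + Z)*(4*2**2) = (2 + Z)*(4*4) = (2 + Z)*16 = 32 + 16*Z)
(I(4) + c)*157 = ((32 + 16*4) - 132)*157 = ((32 + 64) - 132)*157 = (96 - 132)*157 = -36*157 = -5652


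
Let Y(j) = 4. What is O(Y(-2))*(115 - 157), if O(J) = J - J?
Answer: 0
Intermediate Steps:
O(J) = 0
O(Y(-2))*(115 - 157) = 0*(115 - 157) = 0*(-42) = 0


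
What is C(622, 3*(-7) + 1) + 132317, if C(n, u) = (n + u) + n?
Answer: 133541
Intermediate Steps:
C(n, u) = u + 2*n
C(622, 3*(-7) + 1) + 132317 = ((3*(-7) + 1) + 2*622) + 132317 = ((-21 + 1) + 1244) + 132317 = (-20 + 1244) + 132317 = 1224 + 132317 = 133541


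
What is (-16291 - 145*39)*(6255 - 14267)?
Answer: 175831352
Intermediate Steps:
(-16291 - 145*39)*(6255 - 14267) = (-16291 - 5655)*(-8012) = -21946*(-8012) = 175831352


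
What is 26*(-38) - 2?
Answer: -990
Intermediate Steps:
26*(-38) - 2 = -988 - 2 = -990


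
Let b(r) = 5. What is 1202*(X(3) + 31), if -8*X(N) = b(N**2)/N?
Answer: 444139/12 ≈ 37012.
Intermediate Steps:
X(N) = -5/(8*N)
1202*(X(3) + 31) = 1202*(-5/8/3 + 31) = 1202*(-5/8*1/3 + 31) = 1202*(-5/24 + 31) = 1202*(739/24) = 444139/12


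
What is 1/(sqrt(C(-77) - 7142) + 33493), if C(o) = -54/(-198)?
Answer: 368423/12339670098 - I*sqrt(864149)/12339670098 ≈ 2.9857e-5 - 7.5334e-8*I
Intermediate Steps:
C(o) = 3/11 (C(o) = -54*(-1/198) = 3/11)
1/(sqrt(C(-77) - 7142) + 33493) = 1/(sqrt(3/11 - 7142) + 33493) = 1/(sqrt(-78559/11) + 33493) = 1/(I*sqrt(864149)/11 + 33493) = 1/(33493 + I*sqrt(864149)/11)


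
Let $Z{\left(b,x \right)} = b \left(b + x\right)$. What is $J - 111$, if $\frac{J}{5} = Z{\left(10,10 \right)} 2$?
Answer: $1889$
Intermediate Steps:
$J = 2000$ ($J = 5 \cdot 10 \left(10 + 10\right) 2 = 5 \cdot 10 \cdot 20 \cdot 2 = 5 \cdot 200 \cdot 2 = 5 \cdot 400 = 2000$)
$J - 111 = 2000 - 111 = 1889$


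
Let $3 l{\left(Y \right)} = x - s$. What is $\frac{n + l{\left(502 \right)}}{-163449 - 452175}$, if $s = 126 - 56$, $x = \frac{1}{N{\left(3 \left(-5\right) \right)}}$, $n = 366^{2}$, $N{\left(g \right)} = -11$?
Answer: $- \frac{1473259}{6771864} \approx -0.21756$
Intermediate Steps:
$n = 133956$
$x = - \frac{1}{11}$ ($x = \frac{1}{-11} = - \frac{1}{11} \approx -0.090909$)
$s = 70$ ($s = 126 - 56 = 70$)
$l{\left(Y \right)} = - \frac{257}{11}$ ($l{\left(Y \right)} = \frac{- \frac{1}{11} - 70}{3} = \frac{1}{3} \left(- \frac{771}{11}\right) = - \frac{257}{11}$)
$\frac{n + l{\left(502 \right)}}{-163449 - 452175} = \frac{133956 - \frac{257}{11}}{-163449 - 452175} = \frac{1473259}{11 \left(-615624\right)} = \frac{1473259}{11} \left(- \frac{1}{615624}\right) = - \frac{1473259}{6771864}$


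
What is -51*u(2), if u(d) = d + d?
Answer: -204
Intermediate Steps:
u(d) = 2*d
-51*u(2) = -102*2 = -51*4 = -204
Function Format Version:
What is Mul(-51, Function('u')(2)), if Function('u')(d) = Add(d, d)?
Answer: -204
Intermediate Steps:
Function('u')(d) = Mul(2, d)
Mul(-51, Function('u')(2)) = Mul(-51, Mul(2, 2)) = Mul(-51, 4) = -204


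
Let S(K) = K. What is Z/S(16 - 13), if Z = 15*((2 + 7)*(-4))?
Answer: -180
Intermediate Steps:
Z = -540 (Z = 15*(9*(-4)) = 15*(-36) = -540)
Z/S(16 - 13) = -540/(16 - 13) = -540/3 = -540*⅓ = -180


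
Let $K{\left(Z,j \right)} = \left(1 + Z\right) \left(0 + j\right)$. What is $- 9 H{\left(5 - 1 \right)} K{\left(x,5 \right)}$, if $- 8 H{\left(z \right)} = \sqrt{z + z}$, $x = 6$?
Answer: $\frac{315 \sqrt{2}}{4} \approx 111.37$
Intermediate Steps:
$K{\left(Z,j \right)} = j \left(1 + Z\right)$ ($K{\left(Z,j \right)} = \left(1 + Z\right) j = j \left(1 + Z\right)$)
$H{\left(z \right)} = - \frac{\sqrt{2} \sqrt{z}}{8}$ ($H{\left(z \right)} = - \frac{\sqrt{z + z}}{8} = - \frac{\sqrt{2 z}}{8} = - \frac{\sqrt{2} \sqrt{z}}{8}$)
$- 9 H{\left(5 - 1 \right)} K{\left(x,5 \right)} = - 9 \left(- \frac{\sqrt{2} \sqrt{5 - 1}}{8}\right) 5 \left(1 + 6\right) = - 9 \left(- \frac{\sqrt{2} \sqrt{4}}{8}\right) 5 \cdot 7 = - 9 \left(\left(- \frac{1}{8}\right) \sqrt{2} \cdot 2\right) 35 = - 9 \left(- \frac{\sqrt{2}}{4}\right) 35 = \frac{9 \sqrt{2}}{4} \cdot 35 = \frac{315 \sqrt{2}}{4}$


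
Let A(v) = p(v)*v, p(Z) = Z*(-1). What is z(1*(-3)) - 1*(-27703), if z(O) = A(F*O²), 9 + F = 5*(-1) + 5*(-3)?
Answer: -40418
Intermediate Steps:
p(Z) = -Z
F = -29 (F = -9 + (5*(-1) + 5*(-3)) = -9 + (-5 - 15) = -9 - 20 = -29)
A(v) = -v² (A(v) = (-v)*v = -v²)
z(O) = -841*O⁴ (z(O) = -(-29*O²)² = -841*O⁴)
z(1*(-3)) - 1*(-27703) = -841*(1*(-3))⁴ - 1*(-27703) = -841*(-3)⁴ + 27703 = -841*81 + 27703 = -68121 + 27703 = -40418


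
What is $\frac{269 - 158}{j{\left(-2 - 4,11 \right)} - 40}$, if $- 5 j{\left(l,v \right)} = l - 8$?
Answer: $- \frac{185}{62} \approx -2.9839$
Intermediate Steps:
$j{\left(l,v \right)} = \frac{8}{5} - \frac{l}{5}$ ($j{\left(l,v \right)} = - \frac{l - 8}{5} = - \frac{-8 + l}{5} = \frac{8}{5} - \frac{l}{5}$)
$\frac{269 - 158}{j{\left(-2 - 4,11 \right)} - 40} = \frac{269 - 158}{\left(\frac{8}{5} - \frac{-2 - 4}{5}\right) - 40} = \frac{111}{\left(\frac{8}{5} - - \frac{6}{5}\right) - 40} = \frac{111}{\left(\frac{8}{5} + \frac{6}{5}\right) - 40} = \frac{111}{\frac{14}{5} - 40} = \frac{111}{- \frac{186}{5}} = 111 \left(- \frac{5}{186}\right) = - \frac{185}{62}$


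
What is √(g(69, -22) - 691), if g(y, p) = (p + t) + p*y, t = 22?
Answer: 47*I ≈ 47.0*I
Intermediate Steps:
g(y, p) = 22 + p + p*y (g(y, p) = (p + 22) + p*y = (22 + p) + p*y = 22 + p + p*y)
√(g(69, -22) - 691) = √((22 - 22 - 22*69) - 691) = √((22 - 22 - 1518) - 691) = √(-1518 - 691) = √(-2209) = 47*I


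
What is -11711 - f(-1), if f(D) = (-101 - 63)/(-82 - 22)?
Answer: -304527/26 ≈ -11713.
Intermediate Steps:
f(D) = 41/26 (f(D) = -164/(-104) = -164*(-1/104) = 41/26)
-11711 - f(-1) = -11711 - 1*41/26 = -11711 - 41/26 = -304527/26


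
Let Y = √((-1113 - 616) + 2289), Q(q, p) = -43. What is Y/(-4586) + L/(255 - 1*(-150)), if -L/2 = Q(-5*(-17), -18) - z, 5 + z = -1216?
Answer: -2356/405 - 2*√35/2293 ≈ -5.8224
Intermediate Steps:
z = -1221 (z = -5 - 1216 = -1221)
Y = 4*√35 (Y = √(-1729 + 2289) = √560 = 4*√35 ≈ 23.664)
L = -2356 (L = -2*(-43 - 1*(-1221)) = -2*(-43 + 1221) = -2*1178 = -2356)
Y/(-4586) + L/(255 - 1*(-150)) = (4*√35)/(-4586) - 2356/(255 - 1*(-150)) = (4*√35)*(-1/4586) - 2356/(255 + 150) = -2*√35/2293 - 2356/405 = -2356/405 - 2*√35/2293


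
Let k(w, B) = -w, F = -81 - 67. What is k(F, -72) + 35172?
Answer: 35320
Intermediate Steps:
F = -148
k(F, -72) + 35172 = -1*(-148) + 35172 = 148 + 35172 = 35320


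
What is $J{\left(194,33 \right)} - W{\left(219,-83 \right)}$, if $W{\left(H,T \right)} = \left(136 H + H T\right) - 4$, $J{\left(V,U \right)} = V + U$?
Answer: $-11376$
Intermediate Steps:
$J{\left(V,U \right)} = U + V$
$W{\left(H,T \right)} = -4 + 136 H + H T$
$J{\left(194,33 \right)} - W{\left(219,-83 \right)} = \left(33 + 194\right) - \left(-4 + 136 \cdot 219 + 219 \left(-83\right)\right) = 227 - \left(-4 + 29784 - 18177\right) = 227 - 11603 = -11376$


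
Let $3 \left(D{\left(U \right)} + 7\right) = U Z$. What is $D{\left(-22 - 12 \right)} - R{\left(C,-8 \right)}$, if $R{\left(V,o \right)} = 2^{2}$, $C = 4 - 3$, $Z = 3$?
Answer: $-45$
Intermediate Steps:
$D{\left(U \right)} = -7 + U$ ($D{\left(U \right)} = -7 + \frac{U 3}{3} = -7 + \frac{3 U}{3} = -7 + U$)
$C = 1$ ($C = 4 - 3 = 1$)
$R{\left(V,o \right)} = 4$
$D{\left(-22 - 12 \right)} - R{\left(C,-8 \right)} = \left(-7 - 34\right) - 4 = -41 - 4 = -45$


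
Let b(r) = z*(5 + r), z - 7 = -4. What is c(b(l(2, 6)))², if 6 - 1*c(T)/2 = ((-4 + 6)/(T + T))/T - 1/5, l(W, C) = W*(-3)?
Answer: 300304/2025 ≈ 148.30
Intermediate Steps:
z = 3 (z = 7 - 4 = 3)
l(W, C) = -3*W
b(r) = 15 + 3*r (b(r) = 3*(5 + r) = 15 + 3*r)
c(T) = 62/5 - 2/T² (c(T) = 12 - 2*(((-4 + 6)/(T + T))/T - 1/5) = 12 - 2*((2/((2*T)))/T - 1*⅕) = 12 - 2*((2*(1/(2*T)))/T - ⅕) = 12 - 2*(1/(T*T) - ⅕) = 12 - 2*(T⁻² - ⅕) = 12 - 2*(-⅕ + T⁻²) = 12 + (⅖ - 2/T²) = 62/5 - 2/T²)
c(b(l(2, 6)))² = (62/5 - 2/(15 + 3*(-3*2))²)² = (62/5 - 2/(15 + 3*(-6))²)² = (62/5 - 2/(15 - 18)²)² = (62/5 - 2/(-3)²)² = (62/5 - 2*⅑)² = (62/5 - 2/9)² = (548/45)² = 300304/2025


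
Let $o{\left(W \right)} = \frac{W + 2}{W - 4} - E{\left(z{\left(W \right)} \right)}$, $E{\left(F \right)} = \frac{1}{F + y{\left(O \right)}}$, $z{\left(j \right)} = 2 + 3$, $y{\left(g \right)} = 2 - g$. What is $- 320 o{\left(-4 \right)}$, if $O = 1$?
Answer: $- \frac{80}{3} \approx -26.667$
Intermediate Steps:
$z{\left(j \right)} = 5$
$E{\left(F \right)} = \frac{1}{1 + F}$ ($E{\left(F \right)} = \frac{1}{F + \left(2 - 1\right)} = \frac{1}{F + 1} = \frac{1}{1 + F}$)
$o{\left(W \right)} = - \frac{1}{6} + \frac{2 + W}{-4 + W}$ ($o{\left(W \right)} = \frac{W + 2}{W - 4} - \frac{1}{1 + 5} = \frac{2 + W}{-4 + W} - \frac{1}{6} = - \frac{1}{6} + \frac{2 + W}{-4 + W}$)
$- 320 o{\left(-4 \right)} = - 320 \frac{16 + 5 \left(-4\right)}{6 \left(-4 - 4\right)} = - 320 \frac{16 - 20}{6 \left(-8\right)} = - 320 \cdot \frac{1}{6} \left(- \frac{1}{8}\right) \left(-4\right) = \left(-320\right) \frac{1}{12} = - \frac{80}{3}$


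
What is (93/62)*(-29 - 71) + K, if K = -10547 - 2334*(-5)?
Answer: 973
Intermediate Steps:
K = 1123 (K = -10547 - 389*(-30) = -10547 + 11670 = 1123)
(93/62)*(-29 - 71) + K = (93/62)*(-29 - 71) + 1123 = (93*(1/62))*(-100) + 1123 = (3/2)*(-100) + 1123 = -150 + 1123 = 973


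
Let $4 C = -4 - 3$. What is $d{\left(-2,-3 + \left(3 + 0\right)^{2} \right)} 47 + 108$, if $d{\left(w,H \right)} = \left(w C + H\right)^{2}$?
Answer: $\frac{17399}{4} \approx 4349.8$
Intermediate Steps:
$C = - \frac{7}{4}$ ($C = \frac{-4 - 3}{4} = \frac{1}{4} \left(-7\right) = - \frac{7}{4} \approx -1.75$)
$d{\left(w,H \right)} = \left(H - \frac{7 w}{4}\right)^{2}$ ($d{\left(w,H \right)} = \left(w \left(- \frac{7}{4}\right) + H\right)^{2} = \left(- \frac{7 w}{4} + H\right)^{2} = \left(H - \frac{7 w}{4}\right)^{2}$)
$d{\left(-2,-3 + \left(3 + 0\right)^{2} \right)} 47 + 108 = \frac{\left(\left(-7\right) \left(-2\right) + 4 \left(-3 + \left(3 + 0\right)^{2}\right)\right)^{2}}{16} \cdot 47 + 108 = \frac{\left(14 + 4 \left(-3 + 3^{2}\right)\right)^{2}}{16} \cdot 47 + 108 = \frac{\left(14 + 4 \left(-3 + 9\right)\right)^{2}}{16} \cdot 47 + 108 = \frac{\left(14 + 4 \cdot 6\right)^{2}}{16} \cdot 47 + 108 = \frac{\left(14 + 24\right)^{2}}{16} \cdot 47 + 108 = \frac{38^{2}}{16} \cdot 47 + 108 = \frac{1}{16} \cdot 1444 \cdot 47 + 108 = \frac{361}{4} \cdot 47 + 108 = \frac{16967}{4} + 108 = \frac{17399}{4}$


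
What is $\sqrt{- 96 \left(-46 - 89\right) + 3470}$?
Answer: $\sqrt{16430} \approx 128.18$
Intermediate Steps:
$\sqrt{- 96 \left(-46 - 89\right) + 3470} = \sqrt{\left(-96\right) \left(-135\right) + 3470} = \sqrt{12960 + 3470} = \sqrt{16430}$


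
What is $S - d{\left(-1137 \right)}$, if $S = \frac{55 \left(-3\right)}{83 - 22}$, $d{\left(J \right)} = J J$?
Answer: $- \frac{78859074}{61} \approx -1.2928 \cdot 10^{6}$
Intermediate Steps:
$d{\left(J \right)} = J^{2}$
$S = - \frac{165}{61} \approx -2.7049$
$S - d{\left(-1137 \right)} = - \frac{165}{61} - \left(-1137\right)^{2} = - \frac{165}{61} - 1292769 = - \frac{78859074}{61}$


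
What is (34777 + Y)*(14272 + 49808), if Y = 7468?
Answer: 2707059600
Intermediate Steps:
(34777 + Y)*(14272 + 49808) = (34777 + 7468)*(14272 + 49808) = 42245*64080 = 2707059600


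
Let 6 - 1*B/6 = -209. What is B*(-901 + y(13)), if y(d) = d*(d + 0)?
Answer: -944280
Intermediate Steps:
y(d) = d² (y(d) = d*d = d²)
B = 1290 (B = 36 - 6*(-209) = 36 + 1254 = 1290)
B*(-901 + y(13)) = 1290*(-901 + 13²) = 1290*(-901 + 169) = 1290*(-732) = -944280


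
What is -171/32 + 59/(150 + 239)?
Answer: -64631/12448 ≈ -5.1921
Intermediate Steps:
-171/32 + 59/(150 + 239) = -171*1/32 + 59/389 = -171/32 + 59*(1/389) = -171/32 + 59/389 = -64631/12448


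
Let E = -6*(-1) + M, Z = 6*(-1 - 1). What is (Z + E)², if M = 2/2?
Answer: 25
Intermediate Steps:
M = 1 (M = 2*(½) = 1)
Z = -12 (Z = 6*(-2) = -12)
E = 7 (E = -6*(-1) + 1 = 6 + 1 = 7)
(Z + E)² = (-12 + 7)² = (-5)² = 25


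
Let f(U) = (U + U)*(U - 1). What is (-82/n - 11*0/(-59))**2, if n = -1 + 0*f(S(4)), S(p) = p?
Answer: 6724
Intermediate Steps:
f(U) = 2*U*(-1 + U) (f(U) = (2*U)*(-1 + U) = 2*U*(-1 + U))
n = -1 (n = -1 + 0*(2*4*(-1 + 4)) = -1 + 0*(2*4*3) = -1 + 0*24 = -1 + 0 = -1)
(-82/n - 11*0/(-59))**2 = (-82/(-1) - 11*0/(-59))**2 = (-82*(-1) + 0*(-1/59))**2 = (82 + 0)**2 = 82**2 = 6724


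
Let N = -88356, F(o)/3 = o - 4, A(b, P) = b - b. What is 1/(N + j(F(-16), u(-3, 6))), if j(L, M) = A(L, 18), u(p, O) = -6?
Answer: -1/88356 ≈ -1.1318e-5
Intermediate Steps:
A(b, P) = 0
F(o) = -12 + 3*o (F(o) = 3*(o - 4) = 3*(-4 + o) = -12 + 3*o)
j(L, M) = 0
1/(N + j(F(-16), u(-3, 6))) = 1/(-88356 + 0) = 1/(-88356) = -1/88356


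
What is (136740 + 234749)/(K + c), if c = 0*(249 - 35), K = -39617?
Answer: -371489/39617 ≈ -9.3770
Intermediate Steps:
c = 0 (c = 0*214 = 0)
(136740 + 234749)/(K + c) = (136740 + 234749)/(-39617 + 0) = 371489/(-39617) = 371489*(-1/39617) = -371489/39617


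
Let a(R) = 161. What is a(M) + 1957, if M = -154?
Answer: 2118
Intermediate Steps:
a(M) + 1957 = 161 + 1957 = 2118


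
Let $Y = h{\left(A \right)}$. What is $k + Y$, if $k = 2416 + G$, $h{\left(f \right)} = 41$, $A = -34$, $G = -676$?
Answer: $1781$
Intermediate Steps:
$k = 1740$ ($k = 2416 - 676 = 1740$)
$Y = 41$
$k + Y = 1740 + 41 = 1781$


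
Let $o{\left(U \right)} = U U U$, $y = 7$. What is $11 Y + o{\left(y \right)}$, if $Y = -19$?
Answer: $134$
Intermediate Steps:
$o{\left(U \right)} = U^{3}$ ($o{\left(U \right)} = U^{2} U = U^{3}$)
$11 Y + o{\left(y \right)} = 11 \left(-19\right) + 7^{3} = -209 + 343 = 134$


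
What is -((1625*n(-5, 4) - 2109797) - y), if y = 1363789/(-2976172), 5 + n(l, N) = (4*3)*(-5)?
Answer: 6593475560795/2976172 ≈ 2.2154e+6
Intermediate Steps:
n(l, N) = -65 (n(l, N) = -5 + (4*3)*(-5) = -5 + 12*(-5) = -5 - 60 = -65)
y = -1363789/2976172 (y = 1363789*(-1/2976172) = -1363789/2976172 ≈ -0.45824)
-((1625*n(-5, 4) - 2109797) - y) = -((1625*(-65) - 2109797) - 1*(-1363789/2976172)) = -((-105625 - 2109797) + 1363789/2976172) = -(-2215422 + 1363789/2976172) = -1*(-6593475560795/2976172) = 6593475560795/2976172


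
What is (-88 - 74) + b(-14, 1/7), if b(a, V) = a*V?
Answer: -164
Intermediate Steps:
b(a, V) = V*a
(-88 - 74) + b(-14, 1/7) = (-88 - 74) - 14/7 = -162 + (⅐)*(-14) = -162 - 2 = -164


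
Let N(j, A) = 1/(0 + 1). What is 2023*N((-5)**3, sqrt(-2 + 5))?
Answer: 2023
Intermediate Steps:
N(j, A) = 1 (N(j, A) = 1/1 = 1)
2023*N((-5)**3, sqrt(-2 + 5)) = 2023*1 = 2023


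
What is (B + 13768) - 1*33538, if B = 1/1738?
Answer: -34360259/1738 ≈ -19770.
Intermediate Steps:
B = 1/1738 ≈ 0.00057537
(B + 13768) - 1*33538 = (1/1738 + 13768) - 1*33538 = 23928785/1738 - 33538 = -34360259/1738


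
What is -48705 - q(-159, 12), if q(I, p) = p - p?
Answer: -48705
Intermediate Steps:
q(I, p) = 0
-48705 - q(-159, 12) = -48705 - 1*0 = -48705 + 0 = -48705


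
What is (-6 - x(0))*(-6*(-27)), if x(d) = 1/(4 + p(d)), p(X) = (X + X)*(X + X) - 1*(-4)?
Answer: -3969/4 ≈ -992.25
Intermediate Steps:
p(X) = 4 + 4*X² (p(X) = (2*X)*(2*X) + 4 = 4*X² + 4 = 4 + 4*X²)
x(d) = 1/(8 + 4*d²) (x(d) = 1/(4 + (4 + 4*d²)) = 1/(8 + 4*d²))
(-6 - x(0))*(-6*(-27)) = (-6 - 1/(4*(2 + 0²)))*(-6*(-27)) = (-6 - 1/(4*(2 + 0)))*162 = (-6 - 1/(4*2))*162 = (-6 - 1*⅛)*162 = (-6 - ⅛)*162 = -49/8*162 = -3969/4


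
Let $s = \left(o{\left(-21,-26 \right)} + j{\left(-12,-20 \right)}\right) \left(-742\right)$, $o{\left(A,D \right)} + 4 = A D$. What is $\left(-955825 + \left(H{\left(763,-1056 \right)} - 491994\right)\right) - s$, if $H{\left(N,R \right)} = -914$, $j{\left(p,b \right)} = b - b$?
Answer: $-1046569$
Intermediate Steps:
$j{\left(p,b \right)} = 0$
$o{\left(A,D \right)} = -4 + A D$
$s = -402164$ ($s = \left(\left(-4 - -546\right) + 0\right) \left(-742\right) = \left(\left(-4 + 546\right) + 0\right) \left(-742\right) = \left(542 + 0\right) \left(-742\right) = 542 \left(-742\right) = -402164$)
$\left(-955825 + \left(H{\left(763,-1056 \right)} - 491994\right)\right) - s = \left(-955825 - 492908\right) - -402164 = \left(-955825 - 492908\right) + 402164 = -1448733 + 402164 = -1046569$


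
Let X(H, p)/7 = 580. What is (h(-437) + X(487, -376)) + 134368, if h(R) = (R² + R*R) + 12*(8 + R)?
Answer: 515218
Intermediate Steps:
X(H, p) = 4060 (X(H, p) = 7*580 = 4060)
h(R) = 96 + 2*R² + 12*R (h(R) = (R² + R²) + (96 + 12*R) = 2*R² + (96 + 12*R) = 96 + 2*R² + 12*R)
(h(-437) + X(487, -376)) + 134368 = ((96 + 2*(-437)² + 12*(-437)) + 4060) + 134368 = ((96 + 2*190969 - 5244) + 4060) + 134368 = ((96 + 381938 - 5244) + 4060) + 134368 = (376790 + 4060) + 134368 = 380850 + 134368 = 515218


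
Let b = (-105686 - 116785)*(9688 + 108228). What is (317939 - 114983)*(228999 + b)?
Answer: -5324076034607772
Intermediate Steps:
b = -26232890436 (b = -222471*117916 = -26232890436)
(317939 - 114983)*(228999 + b) = (317939 - 114983)*(228999 - 26232890436) = 202956*(-26232661437) = -5324076034607772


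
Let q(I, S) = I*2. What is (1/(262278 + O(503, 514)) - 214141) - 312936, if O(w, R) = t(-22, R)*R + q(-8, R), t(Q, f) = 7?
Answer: -140128691219/265860 ≈ -5.2708e+5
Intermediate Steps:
q(I, S) = 2*I
O(w, R) = -16 + 7*R (O(w, R) = 7*R + 2*(-8) = 7*R - 16 = -16 + 7*R)
(1/(262278 + O(503, 514)) - 214141) - 312936 = (1/(262278 + (-16 + 7*514)) - 214141) - 312936 = (1/(262278 + (-16 + 3598)) - 214141) - 312936 = (1/(262278 + 3582) - 214141) - 312936 = (1/265860 - 214141) - 312936 = -56931526259/265860 - 312936 = -140128691219/265860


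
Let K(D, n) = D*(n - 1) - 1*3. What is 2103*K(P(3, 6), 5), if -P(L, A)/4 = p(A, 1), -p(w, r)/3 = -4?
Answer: -410085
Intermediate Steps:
p(w, r) = 12 (p(w, r) = -3*(-4) = 12)
P(L, A) = -48 (P(L, A) = -4*12 = -48)
K(D, n) = -3 + D*(-1 + n) (K(D, n) = D*(-1 + n) - 3 = -3 + D*(-1 + n))
2103*K(P(3, 6), 5) = 2103*(-3 - 1*(-48) - 48*5) = 2103*(-3 + 48 - 240) = 2103*(-195) = -410085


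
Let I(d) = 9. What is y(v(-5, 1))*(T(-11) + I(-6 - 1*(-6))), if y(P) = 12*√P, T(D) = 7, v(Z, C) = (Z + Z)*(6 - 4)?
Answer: 384*I*√5 ≈ 858.65*I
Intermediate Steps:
v(Z, C) = 4*Z (v(Z, C) = (2*Z)*2 = 4*Z)
y(v(-5, 1))*(T(-11) + I(-6 - 1*(-6))) = (12*√(4*(-5)))*(7 + 9) = (12*√(-20))*16 = (12*(2*I*√5))*16 = (24*I*√5)*16 = 384*I*√5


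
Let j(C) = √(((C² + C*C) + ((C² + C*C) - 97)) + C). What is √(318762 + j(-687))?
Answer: √(318762 + 2*√471773) ≈ 565.81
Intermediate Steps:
j(C) = √(-97 + C + 4*C²) (j(C) = √(((C² + C²) + ((C² + C²) - 97)) + C) = √((2*C² + (2*C² - 97)) + C) = √((2*C² + (-97 + 2*C²)) + C) = √((-97 + 4*C²) + C) = √(-97 + C + 4*C²))
√(318762 + j(-687)) = √(318762 + √(-97 - 687 + 4*(-687)²)) = √(318762 + √(-97 - 687 + 4*471969)) = √(318762 + √(-97 - 687 + 1887876)) = √(318762 + √1887092) = √(318762 + 2*√471773)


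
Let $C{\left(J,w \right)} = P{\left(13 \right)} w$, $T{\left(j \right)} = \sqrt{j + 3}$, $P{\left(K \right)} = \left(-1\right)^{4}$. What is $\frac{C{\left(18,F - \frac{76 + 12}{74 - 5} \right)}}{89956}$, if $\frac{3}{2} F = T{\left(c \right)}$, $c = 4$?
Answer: $- \frac{22}{1551741} + \frac{\sqrt{7}}{134934} \approx 5.4301 \cdot 10^{-6}$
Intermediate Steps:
$P{\left(K \right)} = 1$
$T{\left(j \right)} = \sqrt{3 + j}$
$F = \frac{2 \sqrt{7}}{3}$ ($F = \frac{2 \sqrt{3 + 4}}{3} = \frac{2 \sqrt{7}}{3} \approx 1.7638$)
$C{\left(J,w \right)} = w$ ($C{\left(J,w \right)} = 1 w = w$)
$\frac{C{\left(18,F - \frac{76 + 12}{74 - 5} \right)}}{89956} = \frac{\frac{2 \sqrt{7}}{3} - \frac{76 + 12}{74 - 5}}{89956} = \left(\frac{2 \sqrt{7}}{3} - \frac{88}{69}\right) \frac{1}{89956} = \left(- \frac{88}{69} + \frac{2 \sqrt{7}}{3}\right) \frac{1}{89956} = - \frac{22}{1551741} + \frac{\sqrt{7}}{134934}$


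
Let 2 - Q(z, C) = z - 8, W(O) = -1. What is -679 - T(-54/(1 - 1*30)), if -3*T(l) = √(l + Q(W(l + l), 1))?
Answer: -679 + √10817/87 ≈ -677.80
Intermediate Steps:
Q(z, C) = 10 - z (Q(z, C) = 2 - (z - 8) = 2 - (-8 + z) = 2 + (8 - z) = 10 - z)
T(l) = -√(11 + l)/3 (T(l) = -√(l + (10 - 1*(-1)))/3 = -√(l + (10 + 1))/3 = -√(l + 11)/3 = -√(11 + l)/3)
-679 - T(-54/(1 - 1*30)) = -679 - (-1)*√(11 - 54/(1 - 1*30))/3 = -679 - (-1)*√(11 - 54/(1 - 30))/3 = -679 - (-1)*√(11 - 54/(-29))/3 = -679 - (-1)*√(11 - 54*(-1/29))/3 = -679 - (-1)*√(11 + 54/29)/3 = -679 - (-1)*√(373/29)/3 = -679 - (-1)*√10817/29/3 = -679 - (-1)*√10817/87 = -679 + √10817/87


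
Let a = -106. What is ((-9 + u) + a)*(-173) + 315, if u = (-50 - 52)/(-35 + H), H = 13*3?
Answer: 49243/2 ≈ 24622.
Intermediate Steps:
H = 39
u = -51/2 (u = (-50 - 52)/(-35 + 39) = -102/4 = -102*1/4 = -51/2 ≈ -25.500)
((-9 + u) + a)*(-173) + 315 = ((-9 - 51/2) - 106)*(-173) + 315 = (-69/2 - 106)*(-173) + 315 = -281/2*(-173) + 315 = 48613/2 + 315 = 49243/2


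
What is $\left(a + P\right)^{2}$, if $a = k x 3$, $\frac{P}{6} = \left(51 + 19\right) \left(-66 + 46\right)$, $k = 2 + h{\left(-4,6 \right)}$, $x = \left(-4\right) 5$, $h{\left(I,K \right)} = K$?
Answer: $78854400$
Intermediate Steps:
$x = -20$
$k = 8$ ($k = 2 + 6 = 8$)
$P = -8400$ ($P = 6 \left(51 + 19\right) \left(-66 + 46\right) = 6 \cdot 70 \left(-20\right) = 6 \left(-1400\right) = -8400$)
$a = -480$ ($a = 8 \left(-20\right) 3 = \left(-160\right) 3 = -480$)
$\left(a + P\right)^{2} = \left(-480 - 8400\right)^{2} = \left(-8880\right)^{2} = 78854400$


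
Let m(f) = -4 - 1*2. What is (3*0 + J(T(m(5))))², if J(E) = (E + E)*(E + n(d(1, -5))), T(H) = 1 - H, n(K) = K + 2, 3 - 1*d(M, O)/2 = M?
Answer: 33124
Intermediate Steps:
d(M, O) = 6 - 2*M
m(f) = -6 (m(f) = -4 - 2 = -6)
n(K) = 2 + K
J(E) = 2*E*(6 + E) (J(E) = (E + E)*(E + (2 + (6 - 2*1))) = (2*E)*(E + (2 + (6 - 2))) = (2*E)*(E + (2 + 4)) = (2*E)*(E + 6) = (2*E)*(6 + E) = 2*E*(6 + E))
(3*0 + J(T(m(5))))² = (3*0 + 2*(1 - 1*(-6))*(6 + (1 - 1*(-6))))² = (0 + 2*(1 + 6)*(6 + (1 + 6)))² = (0 + 2*7*(6 + 7))² = (0 + 2*7*13)² = (0 + 182)² = 182² = 33124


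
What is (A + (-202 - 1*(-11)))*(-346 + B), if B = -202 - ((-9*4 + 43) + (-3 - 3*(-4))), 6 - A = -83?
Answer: 57528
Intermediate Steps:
A = 89 (A = 6 - 1*(-83) = 6 + 83 = 89)
B = -218 (B = -202 - ((-36 + 43) + (-3 + 12)) = -202 - (7 + 9) = -202 - 1*16 = -202 - 16 = -218)
(A + (-202 - 1*(-11)))*(-346 + B) = (89 + (-202 - 1*(-11)))*(-346 - 218) = (89 + (-202 + 11))*(-564) = (89 - 191)*(-564) = -102*(-564) = 57528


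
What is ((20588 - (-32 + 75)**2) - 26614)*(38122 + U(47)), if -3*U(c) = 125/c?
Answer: -14109577125/47 ≈ -3.0020e+8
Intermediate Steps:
U(c) = -125/(3*c)
((20588 - (-32 + 75)**2) - 26614)*(38122 + U(47)) = ((20588 - (-32 + 75)**2) - 26614)*(38122 - 125/3/47) = ((20588 - 1*43**2) - 26614)*(38122 - 125/3*1/47) = ((20588 - 1*1849) - 26614)*(38122 - 125/141) = ((20588 - 1849) - 26614)*(5375077/141) = (18739 - 26614)*(5375077/141) = -7875*5375077/141 = -14109577125/47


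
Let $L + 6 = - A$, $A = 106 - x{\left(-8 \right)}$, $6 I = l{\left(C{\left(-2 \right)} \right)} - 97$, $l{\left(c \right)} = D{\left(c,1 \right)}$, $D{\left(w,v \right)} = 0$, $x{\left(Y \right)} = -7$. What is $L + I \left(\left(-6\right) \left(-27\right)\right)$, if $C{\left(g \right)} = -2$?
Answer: $-2738$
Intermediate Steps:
$l{\left(c \right)} = 0$
$I = - \frac{97}{6}$ ($I = \frac{0 - 97}{6} = \frac{1}{6} \left(-97\right) = - \frac{97}{6} \approx -16.167$)
$A = 113$ ($A = 106 - -7 = 106 + 7 = 113$)
$L = -119$ ($L = -6 - 113 = -119$)
$L + I \left(\left(-6\right) \left(-27\right)\right) = -119 - \frac{97 \left(\left(-6\right) \left(-27\right)\right)}{6} = -119 - 2619 = -2738$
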